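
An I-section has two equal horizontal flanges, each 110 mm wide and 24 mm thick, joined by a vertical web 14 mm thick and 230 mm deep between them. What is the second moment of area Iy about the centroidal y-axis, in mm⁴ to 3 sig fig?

Iy ≈ 5.38 × 10⁶ mm⁴

Split into non-overlapping primitives; take the origin at the lower-left of the bounding box.
Bottom flange: 110 × 24, A = 2 640 mm², x = 55 mm, Ī = 2 662 000 mm⁴.
Web: 14 × 230, A = 3 220 mm², x = 55 mm, Ī = 52 593 mm⁴.
Top flange: 110 × 24, A = 2 640 mm², x = 55 mm, Ī = 2 662 000 mm⁴.
By symmetry the centroid is at mid-width, x̄ = 55 mm.
All pieces are centred on the centroidal y-axis, so I = ΣĪ = 5 376 593 mm⁴.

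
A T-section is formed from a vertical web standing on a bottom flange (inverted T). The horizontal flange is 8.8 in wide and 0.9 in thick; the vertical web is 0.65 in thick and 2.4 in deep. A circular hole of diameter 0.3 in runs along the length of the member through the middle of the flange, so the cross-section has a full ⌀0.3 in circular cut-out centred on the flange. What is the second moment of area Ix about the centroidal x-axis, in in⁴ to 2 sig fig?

Ix ≈ 4.8 in⁴

Decompose the section into non-overlapping parts with the origin at the bottom-left of its bounding rectangle.
Flange: 8.8 × 0.9, A = 7.92 in², y = 0.45 in, Ī = 0.5346 in⁴.
Web: 0.65 × 2.4, A = 1.56 in², y = 2.1 in, Ī = 0.7488 in⁴.
Hole (subtracted): ⌀0.3, A = 0.07069 in², y = 0.45 in, Ī = 0.0003976 in⁴.
Centroid: ȳ = ΣA·y / ΣA = 0.7236 in.
Transfer each piece to the centroidal x-axis using Ī + A·d² with d = y − 0.7236:
  flange: d = -0.2736 in → contributes +1.127 in⁴
  web: d = 1.376 in → contributes +3.704 in⁴
  hole: d = -0.2736 in → contributes −0.005687 in⁴
Total I = 4.826 in⁴.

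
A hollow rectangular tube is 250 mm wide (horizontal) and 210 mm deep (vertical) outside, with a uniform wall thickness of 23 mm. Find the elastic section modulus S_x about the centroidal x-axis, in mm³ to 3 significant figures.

Break the section into simple shapes (no overlaps), measuring from the bottom-left corner of the bounding box.
Outer rectangle: 250 × 210, A = 52 500 mm², y = 105 mm, Ī = 192 937 500 mm⁴.
Inner void (subtracted): 204 × 164, A = 33 456 mm², y = 105 mm, Ī = 74 986 048 mm⁴.
By symmetry the centroid is at mid-height, ȳ = 105 mm.
All pieces are centred on the centroidal x-axis, so I = ΣĪ (holes subtracted) = 117 951 452 mm⁴.
Extreme fibre distance c = 105 mm; S = I/c = 1 123 347 mm³.

S_x ≈ 1.12 × 10⁶ mm³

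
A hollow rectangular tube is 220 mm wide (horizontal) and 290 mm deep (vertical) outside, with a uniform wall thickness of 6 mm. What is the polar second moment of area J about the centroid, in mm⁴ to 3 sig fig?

J ≈ 1.24 × 10⁸ mm⁴

Break the section into simple shapes (no overlaps), measuring from the bottom-left corner of the bounding box.
Outer rectangle: 220 × 290, A = 63 800 mm², y = 145 mm, Ī = 447 131 667 mm⁴.
Inner void (subtracted): 208 × 278, A = 57 824 mm², y = 145 mm, Ī = 372 405 835 mm⁴.
By symmetry the centroid is at mid-height, ȳ = 145 mm.
All pieces are centred on the centroidal x-axis, so I = ΣĪ (holes subtracted) = 74 725 832 mm⁴.
Repeating about the centroidal y-axis gives I_y = 48 851 872 mm⁴.
Polar second moment: J = I_x + I_y = 123 577 704 mm⁴.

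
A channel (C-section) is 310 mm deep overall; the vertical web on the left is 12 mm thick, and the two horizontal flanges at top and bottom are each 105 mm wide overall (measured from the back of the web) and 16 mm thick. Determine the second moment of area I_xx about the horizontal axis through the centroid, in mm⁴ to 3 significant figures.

Treat the section as a set of non-overlapping primitives; coordinates are from the bounding-box lower-left.
Web: 12 × 310, A = 3 720 mm², y = 155 mm, Ī = 29 791 000 mm⁴.
Top flange (beyond web): 93 × 16, A = 1 488 mm², y = 302 mm, Ī = 31 744 mm⁴.
Bottom flange (beyond web): 93 × 16, A = 1 488 mm², y = 8 mm, Ī = 31 744 mm⁴.
By symmetry the centroid is at mid-height, ȳ = 155 mm.
Transfer each piece to the horizontal axis through the centroid using Ī + A·d² with d = y − 155:
  web: d = 0 mm → contributes +29 791 000 mm⁴
  top flange (beyond web): d = 147 mm → contributes +32 185 936 mm⁴
  bottom flange (beyond web): d = -147 mm → contributes +32 185 936 mm⁴
Total I = 94 162 872 mm⁴.

I_xx ≈ 9.42 × 10⁷ mm⁴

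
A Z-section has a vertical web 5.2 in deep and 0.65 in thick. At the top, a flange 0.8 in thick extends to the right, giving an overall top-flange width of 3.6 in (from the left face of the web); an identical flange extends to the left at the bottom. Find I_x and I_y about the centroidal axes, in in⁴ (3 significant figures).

Treat the section as a set of non-overlapping primitives; coordinates are from the bounding-box lower-left.
Web: 0.65 × 5.2, A = 3.38 in², y = 2.6 in, Ī = 7.6163 in⁴.
Top flange (beyond web): 2.95 × 0.8, A = 2.36 in², y = 4.8 in, Ī = 0.12587 in⁴.
Bottom flange (beyond web): 2.95 × 0.8, A = 2.36 in², y = 0.4 in, Ī = 0.12587 in⁴.
Centroid: ȳ = ΣA·y / ΣA = 2.6 in.
Transfer each piece to the centroidal x-axis using Ī + A·d² with d = y − 2.6:
  web: d = 0 in → contributes +7.6163 in⁴
  top flange (beyond web): d = 2.2 in → contributes +11.548 in⁴
  bottom flange (beyond web): d = -2.2 in → contributes +11.548 in⁴
Total I = 30.713 in⁴.
For the y-axis: x̄ = 3.275 in.
Repeating about the centroidal y-axis gives I_y = 18.835 in⁴.

I_x ≈ 30.7 in⁴, I_y ≈ 18.8 in⁴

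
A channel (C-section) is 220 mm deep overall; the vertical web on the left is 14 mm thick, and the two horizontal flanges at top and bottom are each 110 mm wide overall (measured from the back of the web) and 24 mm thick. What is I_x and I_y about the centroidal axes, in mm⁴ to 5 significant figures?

Break the section into simple shapes (no overlaps), measuring from the bottom-left corner of the bounding box.
Web: 14 × 220, A = 3 080 mm², y = 110 mm, Ī = 12 422 667 mm⁴.
Top flange (beyond web): 96 × 24, A = 2 304 mm², y = 208 mm, Ī = 110 592 mm⁴.
Bottom flange (beyond web): 96 × 24, A = 2 304 mm², y = 12 mm, Ī = 110 592 mm⁴.
By symmetry the centroid is at mid-height, ȳ = 110 mm.
Transfer each piece to the centroidal x-axis using Ī + A·d² with d = y − 110:
  web: d = 0 mm → contributes +12 422 667 mm⁴
  top flange (beyond web): d = 98 mm → contributes +22 238 208 mm⁴
  bottom flange (beyond web): d = -98 mm → contributes +22 238 208 mm⁴
Total I = 56 899 083 mm⁴.
For the y-axis: x̄ = 39.96566 mm.
Repeating about the centroidal y-axis gives I_y = 9 173 634 mm⁴.

I_x ≈ 5.6899 × 10⁷ mm⁴, I_y ≈ 9.1736 × 10⁶ mm⁴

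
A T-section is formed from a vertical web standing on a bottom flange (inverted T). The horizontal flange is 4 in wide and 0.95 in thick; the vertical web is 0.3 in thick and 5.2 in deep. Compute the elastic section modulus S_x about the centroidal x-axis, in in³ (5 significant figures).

Treat the section as a set of non-overlapping primitives; coordinates are from the bounding-box lower-left.
Flange: 4 × 0.95, A = 3.8 in², y = 0.475 in, Ī = 0.2857917 in⁴.
Web: 0.3 × 5.2, A = 1.56 in², y = 3.55 in, Ī = 3.5152 in⁴.
Centroid: ȳ = ΣA·y / ΣA = 1.369963 in.
Transfer each piece to the centroidal x-axis using Ī + A·d² with d = y − 1.369963:
  flange: d = -0.8949627 in → contributes +3.329433 in⁴
  web: d = 2.180037 in → contributes +10.9292 in⁴
Total I = 14.25863 in⁴.
Extreme fibre distance c = 4.780037 in; S = I/c = 2.982954 in³.

S_x ≈ 2.9830 in³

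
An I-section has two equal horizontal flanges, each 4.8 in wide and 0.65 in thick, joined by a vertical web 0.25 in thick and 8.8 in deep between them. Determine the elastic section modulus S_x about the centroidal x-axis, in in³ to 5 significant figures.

Split into non-overlapping primitives; take the origin at the lower-left of the bounding box.
Bottom flange: 4.8 × 0.65, A = 3.12 in², y = 0.325 in, Ī = 0.10985 in⁴.
Web: 0.25 × 8.8, A = 2.2 in², y = 5.05 in, Ī = 14.19733 in⁴.
Top flange: 4.8 × 0.65, A = 3.12 in², y = 9.775 in, Ī = 0.10985 in⁴.
By symmetry the centroid is at mid-height, ȳ = 5.05 in.
Transfer each piece to the centroidal x-axis using Ī + A·d² with d = y − 5.05:
  bottom flange: d = -4.725 in → contributes +69.7658 in⁴
  web: d = 0 in → contributes +14.19733 in⁴
  top flange: d = 4.725 in → contributes +69.7658 in⁴
Total I = 153.7289 in⁴.
Extreme fibre distance c = 5.05 in; S = I/c = 30.44137 in³.

S_x ≈ 30.441 in³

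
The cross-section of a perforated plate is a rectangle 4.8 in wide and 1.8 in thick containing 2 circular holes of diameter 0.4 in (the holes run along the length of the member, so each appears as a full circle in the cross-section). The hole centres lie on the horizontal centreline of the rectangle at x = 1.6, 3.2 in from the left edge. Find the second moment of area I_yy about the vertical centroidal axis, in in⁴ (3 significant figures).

Split into non-overlapping primitives; take the origin at the lower-left of the bounding box.
Plate: 4.8 × 1.8, A = 8.64 in², x = 2.4 in, Ī = 16.589 in⁴.
Hole 1 (subtracted): ⌀0.4, A = 0.12566 in², x = 1.6 in, Ī = 0.0012566 in⁴.
Hole 2 (subtracted): ⌀0.4, A = 0.12566 in², x = 3.2 in, Ī = 0.0012566 in⁴.
By symmetry the centroid is at mid-width, x̄ = 2.4 in.
Transfer each piece to the vertical centroidal axis using Ī + A·d² with d = x − 2.4:
  plate: d = 0 in → contributes +16.589 in⁴
  hole 1: d = -0.8 in → contributes −0.081681 in⁴
  hole 2: d = 0.8 in → contributes −0.081681 in⁴
Total I = 16.425 in⁴.

I_yy ≈ 16.4 in⁴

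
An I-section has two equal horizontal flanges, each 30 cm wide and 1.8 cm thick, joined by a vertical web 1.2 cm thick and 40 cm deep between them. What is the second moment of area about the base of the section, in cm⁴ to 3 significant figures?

Treat the section as a set of non-overlapping primitives; coordinates are from the bounding-box lower-left.
Bottom flange: 30 × 1.8, A = 54 cm², y = 0.9 cm, Ī = 14.58 cm⁴.
Web: 1.2 × 40, A = 48 cm², y = 21.8 cm, Ī = 6 400 cm⁴.
Top flange: 30 × 1.8, A = 54 cm², y = 42.7 cm, Ī = 14.58 cm⁴.
Transfer each piece to a horizontal axis along the bottom face using Ī + A·d² with d = y − 0:
  bottom flange: d = 0.9 cm → contributes +58.32 cm⁴
  web: d = 21.8 cm → contributes +29 212 cm⁴
  top flange: d = 42.7 cm → contributes +98 472 cm⁴
Total I = 127 742 cm⁴.

I_base ≈ 1.28 × 10⁵ cm⁴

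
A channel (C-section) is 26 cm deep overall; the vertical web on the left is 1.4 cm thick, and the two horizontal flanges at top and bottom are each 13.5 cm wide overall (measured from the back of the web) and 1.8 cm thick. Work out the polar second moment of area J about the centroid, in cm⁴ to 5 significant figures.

J ≈ 9880.8 cm⁴

Split into non-overlapping primitives; take the origin at the lower-left of the bounding box.
Web: 1.4 × 26, A = 36.4 cm², y = 13 cm, Ī = 2050.533 cm⁴.
Top flange (beyond web): 12.1 × 1.8, A = 21.78 cm², y = 25.1 cm, Ī = 5.8806 cm⁴.
Bottom flange (beyond web): 12.1 × 1.8, A = 21.78 cm², y = 0.9 cm, Ī = 5.8806 cm⁴.
By symmetry the centroid is at mid-height, ȳ = 13 cm.
Transfer each piece to the centroidal x-axis using Ī + A·d² with d = y − 13:
  web: d = 0 cm → contributes +2050.533 cm⁴
  top flange (beyond web): d = 12.1 cm → contributes +3194.69 cm⁴
  bottom flange (beyond web): d = -12.1 cm → contributes +3194.69 cm⁴
Total I = 8439.914 cm⁴.
For the y-axis: x̄ = 4.377214 cm.
Repeating about the centroidal y-axis gives I_y = 1440.905 cm⁴.
Polar second moment: J = I_x + I_y = 9880.819 cm⁴.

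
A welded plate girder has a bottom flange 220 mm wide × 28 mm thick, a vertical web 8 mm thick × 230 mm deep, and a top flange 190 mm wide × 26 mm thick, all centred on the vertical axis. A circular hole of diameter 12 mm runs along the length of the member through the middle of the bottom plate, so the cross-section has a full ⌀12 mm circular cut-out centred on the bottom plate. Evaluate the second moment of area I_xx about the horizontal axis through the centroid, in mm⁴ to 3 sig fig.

Break the section into simple shapes (no overlaps), measuring from the bottom-left corner of the bounding box.
Bottom plate: 220 × 28, A = 6 160 mm², y = 14 mm, Ī = 402 453 mm⁴.
Web plate: 8 × 230, A = 1 840 mm², y = 143 mm, Ī = 8 111 333 mm⁴.
Top plate: 190 × 26, A = 4 940 mm², y = 271 mm, Ī = 278 287 mm⁴.
Hole (subtracted): ⌀12, A = 113.1 mm², y = 14 mm, Ī = 1017.9 mm⁴.
Centroid: ȳ = ΣA·y / ΣA = 131.48 mm.
Transfer each piece to the horizontal axis through the centroid using Ī + A·d² with d = y − 131.48:
  bottom plate: d = -117.48 mm → contributes +85 424 007 mm⁴
  web plate: d = 11.517 mm → contributes +8 355 403 mm⁴
  top plate: d = 139.52 mm → contributes +96 435 677 mm⁴
  hole: d = -117.48 mm → contributes −1 562 010 mm⁴
Total I = 188 653 077 mm⁴.

I_xx ≈ 1.89 × 10⁸ mm⁴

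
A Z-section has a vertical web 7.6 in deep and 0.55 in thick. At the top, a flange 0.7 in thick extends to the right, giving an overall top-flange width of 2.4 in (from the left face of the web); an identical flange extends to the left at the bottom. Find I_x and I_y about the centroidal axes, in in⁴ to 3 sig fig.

Treat the section as a set of non-overlapping primitives; coordinates are from the bounding-box lower-left.
Web: 0.55 × 7.6, A = 4.18 in², y = 3.8 in, Ī = 20.12 in⁴.
Top flange (beyond web): 1.85 × 0.7, A = 1.295 in², y = 7.25 in, Ī = 0.052879 in⁴.
Bottom flange (beyond web): 1.85 × 0.7, A = 1.295 in², y = 0.35 in, Ī = 0.052879 in⁴.
Centroid: ȳ = ΣA·y / ΣA = 3.8 in.
Transfer each piece to the centroidal x-axis using Ī + A·d² with d = y − 3.8:
  web: d = 0 in → contributes +20.12 in⁴
  top flange (beyond web): d = 3.45 in → contributes +15.467 in⁴
  bottom flange (beyond web): d = -3.45 in → contributes +15.467 in⁴
Total I = 51.053 in⁴.
For the y-axis: x̄ = 2.125 in.
Repeating about the centroidal y-axis gives I_y = 4.5737 in⁴.

I_x ≈ 51.1 in⁴, I_y ≈ 4.57 in⁴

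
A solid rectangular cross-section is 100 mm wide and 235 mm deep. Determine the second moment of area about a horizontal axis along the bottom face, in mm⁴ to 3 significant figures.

The section: 100 × 235, A = 23 500 mm², y = 117.5 mm, Ī = 108 148 958 mm⁴.
Transfer it to a horizontal axis along the bottom face using Ī + A·d² with d = y − 0:
  the section: d = 117.5 mm → contributes +432 595 833 mm⁴
Total I = 432 595 833 mm⁴.

I_base ≈ 4.33 × 10⁸ mm⁴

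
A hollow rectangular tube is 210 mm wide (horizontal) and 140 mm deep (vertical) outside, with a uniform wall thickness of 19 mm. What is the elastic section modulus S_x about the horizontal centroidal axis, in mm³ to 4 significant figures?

Treat the section as a set of non-overlapping primitives; coordinates are from the bounding-box lower-left.
Outer rectangle: 210 × 140, A = 29 400 mm², y = 70 mm, Ī = 48 020 000 mm⁴.
Inner void (subtracted): 172 × 102, A = 17 544 mm², y = 70 mm, Ī = 15 210 648 mm⁴.
By symmetry the centroid is at mid-height, ȳ = 70 mm.
All pieces are centred on the horizontal centroidal axis, so I = ΣĪ (holes subtracted) = 32 809 352 mm⁴.
Extreme fibre distance c = 70 mm; S = I/c = 468 705 mm³.

S_x ≈ 4.687 × 10⁵ mm³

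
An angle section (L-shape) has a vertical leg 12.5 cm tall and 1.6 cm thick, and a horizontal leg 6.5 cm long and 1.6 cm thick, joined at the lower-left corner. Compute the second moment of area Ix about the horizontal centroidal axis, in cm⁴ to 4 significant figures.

Ix ≈ 429.4 cm⁴

Treat the section as a set of non-overlapping primitives; coordinates are from the bounding-box lower-left.
Vertical leg: 1.6 × 12.5, A = 20 cm², y = 6.25 cm, Ī = 260.417 cm⁴.
Horizontal leg (remainder): 4.9 × 1.6, A = 7.84 cm², y = 0.8 cm, Ī = 1.67253 cm⁴.
Centroid: ȳ = ΣA·y / ΣA = 4.71523 cm.
Transfer each piece to the horizontal centroidal axis using Ī + A·d² with d = y − 4.71523:
  vertical leg: d = 1.53477 cm → contributes +307.527 cm⁴
  horizontal leg (remainder): d = -3.91523 cm → contributes +121.852 cm⁴
Total I = 429.379 cm⁴.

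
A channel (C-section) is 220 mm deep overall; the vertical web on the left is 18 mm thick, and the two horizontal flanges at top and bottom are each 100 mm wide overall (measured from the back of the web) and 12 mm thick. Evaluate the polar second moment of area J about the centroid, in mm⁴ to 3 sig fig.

Treat the section as a set of non-overlapping primitives; coordinates are from the bounding-box lower-left.
Web: 18 × 220, A = 3 960 mm², y = 110 mm, Ī = 15 972 000 mm⁴.
Top flange (beyond web): 82 × 12, A = 984 mm², y = 214 mm, Ī = 11 808 mm⁴.
Bottom flange (beyond web): 82 × 12, A = 984 mm², y = 6 mm, Ī = 11 808 mm⁴.
By symmetry the centroid is at mid-height, ȳ = 110 mm.
Transfer each piece to the centroidal x-axis using Ī + A·d² with d = y − 110:
  web: d = 0 mm → contributes +15 972 000 mm⁴
  top flange (beyond web): d = 104 mm → contributes +10 654 752 mm⁴
  bottom flange (beyond web): d = -104 mm → contributes +10 654 752 mm⁴
Total I = 37 281 504 mm⁴.
For the y-axis: x̄ = 25.599 mm.
Repeating about the centroidal y-axis gives I_y = 4 496 296 mm⁴.
Polar second moment: J = I_x + I_y = 41 777 800 mm⁴.

J ≈ 4.18 × 10⁷ mm⁴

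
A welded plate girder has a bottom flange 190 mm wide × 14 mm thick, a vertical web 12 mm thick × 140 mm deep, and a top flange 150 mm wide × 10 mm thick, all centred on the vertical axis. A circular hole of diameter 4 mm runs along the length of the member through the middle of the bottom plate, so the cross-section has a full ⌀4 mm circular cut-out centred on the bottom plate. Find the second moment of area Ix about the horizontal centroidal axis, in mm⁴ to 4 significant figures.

Split into non-overlapping primitives; take the origin at the lower-left of the bounding box.
Bottom plate: 190 × 14, A = 2 660 mm², y = 7 mm, Ī = 43446.7 mm⁴.
Web plate: 12 × 140, A = 1 680 mm², y = 84 mm, Ī = 2 744 000 mm⁴.
Top plate: 150 × 10, A = 1 500 mm², y = 159 mm, Ī = 12 500 mm⁴.
Hole (subtracted): ⌀4, A = 12.5664 mm², y = 7 mm, Ī = 12.5664 mm⁴.
Centroid: ȳ = ΣA·y / ΣA = 68.3237 mm.
Transfer each piece to the horizontal centroidal axis using Ī + A·d² with d = y − 68.3237:
  bottom plate: d = -61.3237 mm → contributes +10 046 644 mm⁴
  web plate: d = 15.6763 mm → contributes +3 156 852 mm⁴
  top plate: d = 90.6763 mm → contributes +12 345 777 mm⁴
  hole: d = -61.3237 mm → contributes −47269.7 mm⁴
Total I = 25 502 004 mm⁴.

Ix ≈ 2.550 × 10⁷ mm⁴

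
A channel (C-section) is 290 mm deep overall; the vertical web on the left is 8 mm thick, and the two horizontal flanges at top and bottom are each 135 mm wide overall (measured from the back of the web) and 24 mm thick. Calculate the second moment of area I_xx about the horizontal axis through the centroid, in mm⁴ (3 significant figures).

I_xx ≈ 1.24 × 10⁸ mm⁴

Split into non-overlapping primitives; take the origin at the lower-left of the bounding box.
Web: 8 × 290, A = 2 320 mm², y = 145 mm, Ī = 16 259 333 mm⁴.
Top flange (beyond web): 127 × 24, A = 3 048 mm², y = 278 mm, Ī = 146 304 mm⁴.
Bottom flange (beyond web): 127 × 24, A = 3 048 mm², y = 12 mm, Ī = 146 304 mm⁴.
By symmetry the centroid is at mid-height, ȳ = 145 mm.
Transfer each piece to the horizontal axis through the centroid using Ī + A·d² with d = y − 145:
  web: d = 0 mm → contributes +16 259 333 mm⁴
  top flange (beyond web): d = 133 mm → contributes +54 062 376 mm⁴
  bottom flange (beyond web): d = -133 mm → contributes +54 062 376 mm⁴
Total I = 124 384 085 mm⁴.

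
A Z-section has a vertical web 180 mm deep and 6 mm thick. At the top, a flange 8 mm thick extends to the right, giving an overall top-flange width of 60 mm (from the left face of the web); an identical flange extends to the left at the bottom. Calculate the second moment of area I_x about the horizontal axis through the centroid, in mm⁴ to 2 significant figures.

Break the section into simple shapes (no overlaps), measuring from the bottom-left corner of the bounding box.
Web: 6 × 180, A = 1 080 mm², y = 90 mm, Ī = 2 916 000 mm⁴.
Top flange (beyond web): 54 × 8, A = 432 mm², y = 176 mm, Ī = 2 304 mm⁴.
Bottom flange (beyond web): 54 × 8, A = 432 mm², y = 4 mm, Ī = 2 304 mm⁴.
Centroid: ȳ = ΣA·y / ΣA = 90 mm.
Transfer each piece to the horizontal axis through the centroid using Ī + A·d² with d = y − 90:
  web: d = 0 mm → contributes +2 916 000 mm⁴
  top flange (beyond web): d = 86 mm → contributes +3 197 376 mm⁴
  bottom flange (beyond web): d = -86 mm → contributes +3 197 376 mm⁴
Total I = 9 310 752 mm⁴.

I_x ≈ 9.3 × 10⁶ mm⁴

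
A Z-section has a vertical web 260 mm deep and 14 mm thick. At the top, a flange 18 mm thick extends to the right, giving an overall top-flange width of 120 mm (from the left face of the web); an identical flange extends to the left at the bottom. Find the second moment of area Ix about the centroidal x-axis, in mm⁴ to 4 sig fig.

Break the section into simple shapes (no overlaps), measuring from the bottom-left corner of the bounding box.
Web: 14 × 260, A = 3 640 mm², y = 130 mm, Ī = 20 505 333 mm⁴.
Top flange (beyond web): 106 × 18, A = 1 908 mm², y = 251 mm, Ī = 51 516 mm⁴.
Bottom flange (beyond web): 106 × 18, A = 1 908 mm², y = 9 mm, Ī = 51 516 mm⁴.
Centroid: ȳ = ΣA·y / ΣA = 130 mm.
Transfer each piece to the centroidal x-axis using Ī + A·d² with d = y − 130:
  web: d = 0 mm → contributes +20 505 333 mm⁴
  top flange (beyond web): d = 121 mm → contributes +27 986 544 mm⁴
  bottom flange (beyond web): d = -121 mm → contributes +27 986 544 mm⁴
Total I = 76 478 421 mm⁴.

Ix ≈ 7.648 × 10⁷ mm⁴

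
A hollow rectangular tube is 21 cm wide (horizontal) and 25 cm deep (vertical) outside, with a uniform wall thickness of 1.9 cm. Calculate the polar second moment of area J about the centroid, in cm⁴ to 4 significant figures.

Treat the section as a set of non-overlapping primitives; coordinates are from the bounding-box lower-left.
Outer rectangle: 21 × 25, A = 525 cm², y = 12.5 cm, Ī = 27343.8 cm⁴.
Inner void (subtracted): 17.2 × 21.2, A = 364.64 cm², y = 12.5 cm, Ī = 13 657 cm⁴.
By symmetry the centroid is at mid-height, ȳ = 12.5 cm.
All pieces are centred on the centroidal x-axis, so I = ΣĪ (holes subtracted) = 13686.8 cm⁴.
Repeating about the centroidal y-axis gives I_y = 10304.2 cm⁴.
Polar second moment: J = I_x + I_y = 23990.9 cm⁴.

J ≈ 2.399 × 10⁴ cm⁴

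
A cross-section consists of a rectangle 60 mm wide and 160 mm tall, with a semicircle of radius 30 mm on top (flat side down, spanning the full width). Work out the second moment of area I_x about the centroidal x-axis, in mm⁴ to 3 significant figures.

Split into non-overlapping primitives; take the origin at the lower-left of the bounding box.
Rectangular body: 60 × 160, A = 9 600 mm², y = 80 mm, Ī = 20 480 000 mm⁴.
Semicircular cap: semicircle r = 30, A = 1413.7 mm², y = 172.73 mm, Ī = 88 903 mm⁴.
Centroid: ȳ = ΣA·y / ΣA = 91.903 mm.
Transfer each piece to the centroidal x-axis using Ī + A·d² with d = y − 91.903:
  rectangular body: d = -11.903 mm → contributes +21 840 164 mm⁴
  semicircular cap: d = 80.829 mm → contributes +9 325 245 mm⁴
Total I = 31 165 409 mm⁴.

I_x ≈ 3.12 × 10⁷ mm⁴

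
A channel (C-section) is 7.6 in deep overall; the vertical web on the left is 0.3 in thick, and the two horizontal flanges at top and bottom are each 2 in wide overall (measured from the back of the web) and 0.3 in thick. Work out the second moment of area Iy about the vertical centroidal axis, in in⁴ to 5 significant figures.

Iy ≈ 0.96748 in⁴

Break the section into simple shapes (no overlaps), measuring from the bottom-left corner of the bounding box.
Web: 0.3 × 7.6, A = 2.28 in², x = 0.15 in, Ī = 0.0171 in⁴.
Top flange (beyond web): 1.7 × 0.3, A = 0.51 in², x = 1.15 in, Ī = 0.122825 in⁴.
Bottom flange (beyond web): 1.7 × 0.3, A = 0.51 in², x = 1.15 in, Ī = 0.122825 in⁴.
Centroid: x̄ = ΣA·x / ΣA = 0.4590909 in.
Transfer each piece to the vertical centroidal axis using Ī + A·d² with d = x − 0.4590909:
  web: d = -0.3090909 in → contributes +0.2349248 in⁴
  top flange (beyond web): d = 0.6909091 in → contributes +0.3662762 in⁴
  bottom flange (beyond web): d = 0.6909091 in → contributes +0.3662762 in⁴
Total I = 0.9674773 in⁴.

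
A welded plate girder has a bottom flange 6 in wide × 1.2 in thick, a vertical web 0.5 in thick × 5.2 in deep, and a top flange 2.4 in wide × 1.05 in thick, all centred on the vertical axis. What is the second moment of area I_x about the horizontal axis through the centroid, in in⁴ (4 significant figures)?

Decompose the section into non-overlapping parts with the origin at the bottom-left of its bounding rectangle.
Bottom plate: 6 × 1.2, A = 7.2 in², y = 0.6 in, Ī = 0.864 in⁴.
Web plate: 0.5 × 5.2, A = 2.6 in², y = 3.8 in, Ī = 5.85867 in⁴.
Top plate: 2.4 × 1.05, A = 2.52 in², y = 6.925 in, Ī = 0.231525 in⁴.
Centroid: ȳ = ΣA·y / ΣA = 2.56907 in.
Transfer each piece to the horizontal axis through the centroid using Ī + A·d² with d = y − 2.56907:
  bottom plate: d = -1.96907 in → contributes +28.7802 in⁴
  web plate: d = 1.23093 in → contributes +9.79813 in⁴
  top plate: d = 4.35593 in → contributes +48.0462 in⁴
Total I = 86.6246 in⁴.

I_x ≈ 86.62 in⁴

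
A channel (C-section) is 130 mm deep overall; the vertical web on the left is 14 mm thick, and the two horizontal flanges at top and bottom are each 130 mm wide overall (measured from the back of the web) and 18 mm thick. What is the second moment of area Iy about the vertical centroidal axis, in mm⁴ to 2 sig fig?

Iy ≈ 1.0 × 10⁷ mm⁴

Decompose the section into non-overlapping parts with the origin at the bottom-left of its bounding rectangle.
Web: 14 × 130, A = 1 820 mm², x = 7 mm, Ī = 29 727 mm⁴.
Top flange (beyond web): 116 × 18, A = 2 088 mm², x = 72 mm, Ī = 2 341 344 mm⁴.
Bottom flange (beyond web): 116 × 18, A = 2 088 mm², x = 72 mm, Ī = 2 341 344 mm⁴.
Centroid: x̄ = ΣA·x / ΣA = 52.27 mm.
Transfer each piece to the vertical centroidal axis using Ī + A·d² with d = x − 52.27:
  web: d = -45.27 mm → contributes +3 759 615 mm⁴
  top flange (beyond web): d = 19.73 mm → contributes +3 154 131 mm⁴
  bottom flange (beyond web): d = 19.73 mm → contributes +3 154 131 mm⁴
Total I = 10 067 877 mm⁴.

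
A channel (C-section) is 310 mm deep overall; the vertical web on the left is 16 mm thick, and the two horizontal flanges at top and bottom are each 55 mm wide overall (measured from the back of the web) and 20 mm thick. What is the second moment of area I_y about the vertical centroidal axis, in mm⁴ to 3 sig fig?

Treat the section as a set of non-overlapping primitives; coordinates are from the bounding-box lower-left.
Web: 16 × 310, A = 4 960 mm², x = 8 mm, Ī = 105 813 mm⁴.
Top flange (beyond web): 39 × 20, A = 780 mm², x = 35.5 mm, Ī = 98 865 mm⁴.
Bottom flange (beyond web): 39 × 20, A = 780 mm², x = 35.5 mm, Ī = 98 865 mm⁴.
Centroid: x̄ = ΣA·x / ΣA = 14.58 mm.
Transfer each piece to the vertical centroidal axis using Ī + A·d² with d = x − 14.58:
  web: d = -6.5798 mm → contributes +320 547 mm⁴
  top flange (beyond web): d = 20.92 mm → contributes +440 237 mm⁴
  bottom flange (beyond web): d = 20.92 mm → contributes +440 237 mm⁴
Total I = 1 201 022 mm⁴.

I_y ≈ 1.20 × 10⁶ mm⁴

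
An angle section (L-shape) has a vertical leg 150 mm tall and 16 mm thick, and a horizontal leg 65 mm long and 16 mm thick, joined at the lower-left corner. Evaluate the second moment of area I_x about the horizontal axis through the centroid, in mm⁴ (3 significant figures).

I_x ≈ 7.17 × 10⁶ mm⁴

Decompose the section into non-overlapping parts with the origin at the bottom-left of its bounding rectangle.
Vertical leg: 16 × 150, A = 2 400 mm², y = 75 mm, Ī = 4 500 000 mm⁴.
Horizontal leg (remainder): 49 × 16, A = 784 mm², y = 8 mm, Ī = 16 725 mm⁴.
Centroid: ȳ = ΣA·y / ΣA = 58.503 mm.
Transfer each piece to the horizontal axis through the centroid using Ī + A·d² with d = y − 58.503:
  vertical leg: d = 16.497 mm → contributes +5 153 201 mm⁴
  horizontal leg (remainder): d = -50.503 mm → contributes +2 016 320 mm⁴
Total I = 7 169 521 mm⁴.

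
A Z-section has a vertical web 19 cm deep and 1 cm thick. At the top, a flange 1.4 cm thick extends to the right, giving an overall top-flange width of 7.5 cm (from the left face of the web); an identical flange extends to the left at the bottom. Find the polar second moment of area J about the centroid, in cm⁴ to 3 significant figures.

J ≈ 2310 cm⁴

Break the section into simple shapes (no overlaps), measuring from the bottom-left corner of the bounding box.
Web: 1 × 19, A = 19 cm², y = 9.5 cm, Ī = 571.58 cm⁴.
Top flange (beyond web): 6.5 × 1.4, A = 9.1 cm², y = 18.3 cm, Ī = 1.4863 cm⁴.
Bottom flange (beyond web): 6.5 × 1.4, A = 9.1 cm², y = 0.7 cm, Ī = 1.4863 cm⁴.
Centroid: ȳ = ΣA·y / ΣA = 9.5 cm.
Transfer each piece to the centroidal x-axis using Ī + A·d² with d = y − 9.5:
  web: d = 0 cm → contributes +571.58 cm⁴
  top flange (beyond web): d = 8.8 cm → contributes +706.19 cm⁴
  bottom flange (beyond web): d = -8.8 cm → contributes +706.19 cm⁴
Total I = 1 984 cm⁴.
For the y-axis: x̄ = 7 cm.
Repeating about the centroidal y-axis gives I_y = 321.6 cm⁴.
Polar second moment: J = I_x + I_y = 2305.6 cm⁴.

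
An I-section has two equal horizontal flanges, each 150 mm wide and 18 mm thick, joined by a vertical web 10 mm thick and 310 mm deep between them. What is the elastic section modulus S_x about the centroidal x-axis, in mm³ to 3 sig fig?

Treat the section as a set of non-overlapping primitives; coordinates are from the bounding-box lower-left.
Bottom flange: 150 × 18, A = 2 700 mm², y = 9 mm, Ī = 72 900 mm⁴.
Web: 10 × 310, A = 3 100 mm², y = 173 mm, Ī = 24 825 833 mm⁴.
Top flange: 150 × 18, A = 2 700 mm², y = 337 mm, Ī = 72 900 mm⁴.
By symmetry the centroid is at mid-height, ȳ = 173 mm.
Transfer each piece to the centroidal x-axis using Ī + A·d² with d = y − 173:
  bottom flange: d = -164 mm → contributes +72 692 100 mm⁴
  web: d = 0 mm → contributes +24 825 833 mm⁴
  top flange: d = 164 mm → contributes +72 692 100 mm⁴
Total I = 170 210 033 mm⁴.
Extreme fibre distance c = 173 mm; S = I/c = 983 873 mm³.

S_x ≈ 9.84 × 10⁵ mm³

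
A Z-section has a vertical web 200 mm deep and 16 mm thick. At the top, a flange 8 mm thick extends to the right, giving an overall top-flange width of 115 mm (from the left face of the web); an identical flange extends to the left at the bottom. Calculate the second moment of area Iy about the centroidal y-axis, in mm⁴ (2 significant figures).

Decompose the section into non-overlapping parts with the origin at the bottom-left of its bounding rectangle.
Web: 16 × 200, A = 3 200 mm², x = 107 mm, Ī = 68 267 mm⁴.
Top flange (beyond web): 99 × 8, A = 792 mm², x = 164.5 mm, Ī = 646 866 mm⁴.
Bottom flange (beyond web): 99 × 8, A = 792 mm², x = 49.5 mm, Ī = 646 866 mm⁴.
Centroid: x̄ = ΣA·x / ΣA = 107 mm.
Transfer each piece to the centroidal y-axis using Ī + A·d² with d = x − 107:
  web: d = 0 mm → contributes +68 267 mm⁴
  top flange (beyond web): d = 57.5 mm → contributes +3 265 416 mm⁴
  bottom flange (beyond web): d = -57.5 mm → contributes +3 265 416 mm⁴
Total I = 6 599 099 mm⁴.

Iy ≈ 6.6 × 10⁶ mm⁴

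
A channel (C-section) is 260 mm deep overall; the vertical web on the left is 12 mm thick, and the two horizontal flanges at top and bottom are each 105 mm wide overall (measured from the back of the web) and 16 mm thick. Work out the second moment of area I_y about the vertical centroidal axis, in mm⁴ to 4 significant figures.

Split into non-overlapping primitives; take the origin at the lower-left of the bounding box.
Web: 12 × 260, A = 3 120 mm², x = 6 mm, Ī = 37 440 mm⁴.
Top flange (beyond web): 93 × 16, A = 1 488 mm², x = 58.5 mm, Ī = 1 072 476 mm⁴.
Bottom flange (beyond web): 93 × 16, A = 1 488 mm², x = 58.5 mm, Ī = 1 072 476 mm⁴.
Centroid: x̄ = ΣA·x / ΣA = 31.6299 mm.
Transfer each piece to the vertical centroidal axis using Ī + A·d² with d = x − 31.6299:
  web: d = -25.6299 mm → contributes +2 086 946 mm⁴
  top flange (beyond web): d = 26.8701 mm → contributes +2 146 814 mm⁴
  bottom flange (beyond web): d = 26.8701 mm → contributes +2 146 814 mm⁴
Total I = 6 380 573 mm⁴.

I_y ≈ 6.381 × 10⁶ mm⁴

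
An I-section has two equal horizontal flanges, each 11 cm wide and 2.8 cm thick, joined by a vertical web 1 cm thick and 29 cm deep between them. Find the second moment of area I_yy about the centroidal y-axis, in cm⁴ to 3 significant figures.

Break the section into simple shapes (no overlaps), measuring from the bottom-left corner of the bounding box.
Bottom flange: 11 × 2.8, A = 30.8 cm², x = 5.5 cm, Ī = 310.57 cm⁴.
Web: 1 × 29, A = 29 cm², x = 5.5 cm, Ī = 2.4167 cm⁴.
Top flange: 11 × 2.8, A = 30.8 cm², x = 5.5 cm, Ī = 310.57 cm⁴.
By symmetry the centroid is at mid-width, x̄ = 5.5 cm.
All pieces are centred on the centroidal y-axis, so I = ΣĪ = 623.55 cm⁴.

I_yy ≈ 624 cm⁴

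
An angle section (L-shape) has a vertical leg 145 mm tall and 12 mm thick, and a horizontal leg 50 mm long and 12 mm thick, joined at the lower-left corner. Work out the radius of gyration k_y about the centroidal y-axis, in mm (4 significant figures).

Break the section into simple shapes (no overlaps), measuring from the bottom-left corner of the bounding box.
Vertical leg: 12 × 145, A = 1 740 mm², x = 6 mm, Ī = 20 880 mm⁴.
Horizontal leg (remainder): 38 × 12, A = 456 mm², x = 31 mm, Ī = 54 872 mm⁴.
Centroid: x̄ = ΣA·x / ΣA = 11.1913 mm.
Transfer each piece to the centroidal y-axis using Ī + A·d² with d = x − 11.1913:
  vertical leg: d = -5.19126 mm → contributes +67771.5 mm⁴
  horizontal leg (remainder): d = 19.8087 mm → contributes +233 800 mm⁴
Total I = 301 572 mm⁴.
Radius of gyration: k = √(I/A) = √(301 572 / 2 196) = 11.7187 mm.

k_y ≈ 11.72 mm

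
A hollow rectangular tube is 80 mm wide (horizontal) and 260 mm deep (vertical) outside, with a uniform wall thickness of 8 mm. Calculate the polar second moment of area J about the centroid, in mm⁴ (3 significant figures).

J ≈ 4.55 × 10⁷ mm⁴

Treat the section as a set of non-overlapping primitives; coordinates are from the bounding-box lower-left.
Outer rectangle: 80 × 260, A = 20 800 mm², y = 130 mm, Ī = 117 173 333 mm⁴.
Inner void (subtracted): 64 × 244, A = 15 616 mm², y = 130 mm, Ī = 77 476 181 mm⁴.
By symmetry the centroid is at mid-height, ȳ = 130 mm.
All pieces are centred on the centroidal x-axis, so I = ΣĪ (holes subtracted) = 39 697 152 mm⁴.
Repeating about the centroidal y-axis gives I_y = 5 763 072 mm⁴.
Polar second moment: J = I_x + I_y = 45 460 224 mm⁴.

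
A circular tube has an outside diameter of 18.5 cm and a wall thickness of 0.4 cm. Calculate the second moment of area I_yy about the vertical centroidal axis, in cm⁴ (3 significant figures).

I_yy ≈ 932 cm⁴

Break the section into simple shapes (no overlaps), measuring from the bottom-left corner of the bounding box.
Outer circle: ⌀18.5, A = 268.8 cm², x = 9.25 cm, Ī = 5749.9 cm⁴.
Bore (subtracted): ⌀17.7, A = 246.06 cm², x = 9.25 cm, Ī = 4 818 cm⁴.
By symmetry the centroid is at mid-width, x̄ = 9.25 cm.
All pieces are centred on the vertical centroidal axis, so I = ΣĪ (holes subtracted) = 931.9 cm⁴.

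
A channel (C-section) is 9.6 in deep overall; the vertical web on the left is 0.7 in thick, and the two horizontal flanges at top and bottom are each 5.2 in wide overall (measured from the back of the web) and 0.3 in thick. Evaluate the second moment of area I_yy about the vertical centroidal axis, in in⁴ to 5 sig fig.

Split into non-overlapping primitives; take the origin at the lower-left of the bounding box.
Web: 0.7 × 9.6, A = 6.72 in², x = 0.35 in, Ī = 0.2744 in⁴.
Top flange (beyond web): 4.5 × 0.3, A = 1.35 in², x = 2.95 in, Ī = 2.278125 in⁴.
Bottom flange (beyond web): 4.5 × 0.3, A = 1.35 in², x = 2.95 in, Ī = 2.278125 in⁴.
Centroid: x̄ = ΣA·x / ΣA = 1.095223 in.
Transfer each piece to the vertical centroidal axis using Ī + A·d² with d = x − 1.095223:
  web: d = -0.7452229 in → contributes +4.0064 in⁴
  top flange (beyond web): d = 1.854777 in → contributes +6.922392 in⁴
  bottom flange (beyond web): d = 1.854777 in → contributes +6.922392 in⁴
Total I = 17.85119 in⁴.

I_yy ≈ 17.851 in⁴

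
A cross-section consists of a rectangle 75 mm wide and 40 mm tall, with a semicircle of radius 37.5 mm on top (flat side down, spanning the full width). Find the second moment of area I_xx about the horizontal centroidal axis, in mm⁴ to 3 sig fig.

Break the section into simple shapes (no overlaps), measuring from the bottom-left corner of the bounding box.
Rectangular body: 75 × 40, A = 3 000 mm², y = 20 mm, Ī = 400 000 mm⁴.
Semicircular cap: semicircle r = 37.5, A = 2208.9 mm², y = 55.915 mm, Ī = 217 049 mm⁴.
Centroid: ȳ = ΣA·y / ΣA = 35.231 mm.
Transfer each piece to the horizontal centroidal axis using Ī + A·d² with d = y − 35.231:
  rectangular body: d = -15.231 mm → contributes +1 095 909 mm⁴
  semicircular cap: d = 20.685 mm → contributes +1 162 178 mm⁴
Total I = 2 258 087 mm⁴.

I_xx ≈ 2.26 × 10⁶ mm⁴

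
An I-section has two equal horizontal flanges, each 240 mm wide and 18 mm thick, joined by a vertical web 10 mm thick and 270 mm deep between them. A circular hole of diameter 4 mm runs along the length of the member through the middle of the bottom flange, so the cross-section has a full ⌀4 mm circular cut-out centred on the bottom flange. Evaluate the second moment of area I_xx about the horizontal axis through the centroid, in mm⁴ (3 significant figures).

I_xx ≈ 1.96 × 10⁸ mm⁴

Break the section into simple shapes (no overlaps), measuring from the bottom-left corner of the bounding box.
Bottom flange: 240 × 18, A = 4 320 mm², y = 9 mm, Ī = 116 640 mm⁴.
Web: 10 × 270, A = 2 700 mm², y = 153 mm, Ī = 16 402 500 mm⁴.
Top flange: 240 × 18, A = 4 320 mm², y = 297 mm, Ī = 116 640 mm⁴.
Hole (subtracted): ⌀4, A = 12.566 mm², y = 9 mm, Ī = 12.566 mm⁴.
Centroid: ȳ = ΣA·y / ΣA = 153.16 mm.
Transfer each piece to the horizontal axis through the centroid using Ī + A·d² with d = y − 153.16:
  bottom flange: d = -144.16 mm → contributes +89 895 025 mm⁴
  web: d = -0.15975 mm → contributes +16 402 569 mm⁴
  top flange: d = 143.84 mm → contributes +89 497 516 mm⁴
  hole: d = -144.16 mm → contributes −261 167 mm⁴
Total I = 195 533 942 mm⁴.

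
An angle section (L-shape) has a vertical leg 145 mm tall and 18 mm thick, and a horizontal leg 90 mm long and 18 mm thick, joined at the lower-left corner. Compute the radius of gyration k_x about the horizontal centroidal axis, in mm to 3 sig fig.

Treat the section as a set of non-overlapping primitives; coordinates are from the bounding-box lower-left.
Vertical leg: 18 × 145, A = 2 610 mm², y = 72.5 mm, Ī = 4 572 938 mm⁴.
Horizontal leg (remainder): 72 × 18, A = 1 296 mm², y = 9 mm, Ī = 34 992 mm⁴.
Centroid: ȳ = ΣA·y / ΣA = 51.431 mm.
Transfer each piece to the horizontal centroidal axis using Ī + A·d² with d = y − 51.431:
  vertical leg: d = 21.069 mm → contributes +5 731 537 mm⁴
  horizontal leg (remainder): d = -42.431 mm → contributes +2 368 283 mm⁴
Total I = 8 099 821 mm⁴.
Radius of gyration: k = √(I/A) = √(8 099 821 / 3 906) = 45.538 mm.

k_x ≈ 45.5 mm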